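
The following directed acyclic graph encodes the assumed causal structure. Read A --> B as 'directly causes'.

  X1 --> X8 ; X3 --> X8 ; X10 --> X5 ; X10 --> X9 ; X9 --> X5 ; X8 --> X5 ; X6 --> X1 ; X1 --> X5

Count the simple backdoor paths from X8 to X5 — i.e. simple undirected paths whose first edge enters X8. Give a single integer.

A backdoor path from X8 to X5 is any simple undirected path whose first edge points into X8 (i.e. leaves X8 via a parent).
Parents of X8: {X1, X3}.
Enumerating:
  P1: X8 <- X1 -> X5
That exhausts the simple backdoor paths. Count: 1.

1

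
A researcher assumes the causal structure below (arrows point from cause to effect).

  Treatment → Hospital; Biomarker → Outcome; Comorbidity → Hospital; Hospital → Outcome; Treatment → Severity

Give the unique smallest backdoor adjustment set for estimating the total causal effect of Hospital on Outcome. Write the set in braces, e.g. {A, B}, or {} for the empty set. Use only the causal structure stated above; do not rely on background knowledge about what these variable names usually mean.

Variables eligible for adjustment (non-descendants of Hospital, excluding Hospital and Outcome): {Biomarker, Comorbidity, Severity, Treatment}.
Backdoor paths from Hospital to Outcome:
  (none)
With no backdoor paths the empty set already satisfies the criterion, and it is trivially minimal.

{}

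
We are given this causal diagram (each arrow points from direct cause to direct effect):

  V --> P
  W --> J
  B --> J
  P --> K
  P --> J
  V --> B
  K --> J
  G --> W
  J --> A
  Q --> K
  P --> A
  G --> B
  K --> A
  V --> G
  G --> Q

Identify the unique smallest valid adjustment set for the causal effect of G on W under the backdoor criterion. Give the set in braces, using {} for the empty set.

{}

Variables eligible for adjustment (non-descendants of G, excluding G and W): {P, V}.
Backdoor paths from G to W:
  P1: G <- V -> B -> J <- W
  P2: G <- V -> P -> K -> J <- W
  P3: G <- V -> P -> K -> A <- J <- W
  P4: G <- V -> P -> J <- W
  P5: G <- V -> P -> A <- K -> J <- W
  P6: G <- V -> P -> A <- J <- W
Each backdoor path contains an unconditioned collider, so every path is already blocked with the empty conditioning set:
  P1: blocked at collider J (neither it nor any descendant is in the conditioning set).
  P2: blocked at collider J (neither it nor any descendant is in the conditioning set).
  P3: blocked at collider A (neither it nor any descendant is in the conditioning set).
  P4: blocked at collider J (neither it nor any descendant is in the conditioning set).
  P5: blocked at collider A (neither it nor any descendant is in the conditioning set).
  P6: blocked at collider A (neither it nor any descendant is in the conditioning set).
The empty set is therefore the unique smallest valid set.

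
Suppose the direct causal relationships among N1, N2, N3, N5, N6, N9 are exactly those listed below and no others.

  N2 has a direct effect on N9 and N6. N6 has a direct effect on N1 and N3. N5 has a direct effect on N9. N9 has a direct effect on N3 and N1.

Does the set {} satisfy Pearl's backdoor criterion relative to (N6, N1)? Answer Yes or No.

Backdoor paths from N6 to N1 (paths whose first edge points into N6):
  P1: N6 <- N2 -> N9 -> N1
Condition 1 (no descendant of N6 in the set): holds — descendants of N6 are {N1, N3}; none are in {}.
Condition 2 (every backdoor path blocked by {}):
  P1: open — no interior node is in the conditioning set.
{} does not satisfy the backdoor criterion.

No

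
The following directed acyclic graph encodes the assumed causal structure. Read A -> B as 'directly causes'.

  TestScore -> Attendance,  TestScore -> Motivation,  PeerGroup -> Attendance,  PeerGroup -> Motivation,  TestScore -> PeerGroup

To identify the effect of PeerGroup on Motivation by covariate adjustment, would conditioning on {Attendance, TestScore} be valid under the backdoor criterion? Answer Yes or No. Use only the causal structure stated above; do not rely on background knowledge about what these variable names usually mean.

Backdoor paths from PeerGroup to Motivation (paths whose first edge points into PeerGroup):
  P1: PeerGroup <- TestScore -> Motivation
Condition 1 (no descendant of PeerGroup in the set): FAILS — Attendance is a descendant of PeerGroup.
Condition 2 (every backdoor path blocked by {Attendance, TestScore}):
  P1: blocked at fork node TestScore ∈ conditioning set.
{Attendance, TestScore} does not satisfy the backdoor criterion.

No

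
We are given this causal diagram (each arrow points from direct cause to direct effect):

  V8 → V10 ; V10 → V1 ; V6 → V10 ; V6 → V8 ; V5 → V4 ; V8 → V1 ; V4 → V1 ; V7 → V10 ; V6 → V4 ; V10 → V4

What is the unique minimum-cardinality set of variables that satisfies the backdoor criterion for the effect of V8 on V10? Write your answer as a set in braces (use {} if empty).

{V6}

Variables eligible for adjustment (non-descendants of V8, excluding V8 and V10): {V5, V6, V7}.
Backdoor paths from V8 to V10:
  P1: V8 <- V6 -> V10
  P2: V8 <- V6 -> V4 <- V10
  P3: V8 <- V6 -> V4 -> V1 <- V10
The empty set is not sufficient: P1 (V8 <- V6 -> V10) has no collider blocking it and no conditioned non-collider, so it is open.
Try {V6}:
  P1: blocked at fork node V6 ∈ conditioning set.
  P2: blocked at fork node V6 ∈ conditioning set.
  P3: blocked at fork node V6 ∈ conditioning set.
{V6} contains no descendant of V8 and blocks every backdoor path.
No other singleton works — e.g. {V7} leaves P1 open — so {V6} is the unique smallest valid adjustment set.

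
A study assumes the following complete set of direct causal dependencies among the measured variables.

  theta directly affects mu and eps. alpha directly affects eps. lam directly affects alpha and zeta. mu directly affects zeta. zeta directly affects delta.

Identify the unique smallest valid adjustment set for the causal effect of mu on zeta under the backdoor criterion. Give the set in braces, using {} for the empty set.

{}

Variables eligible for adjustment (non-descendants of mu, excluding mu and zeta): {alpha, eps, lam, theta}.
Backdoor paths from mu to zeta:
  P1: mu <- theta -> eps <- alpha <- lam -> zeta
Each backdoor path contains an unconditioned collider, so every path is already blocked with the empty conditioning set:
  P1: blocked at collider eps (neither it nor any descendant is in the conditioning set).
The empty set is therefore the unique smallest valid set.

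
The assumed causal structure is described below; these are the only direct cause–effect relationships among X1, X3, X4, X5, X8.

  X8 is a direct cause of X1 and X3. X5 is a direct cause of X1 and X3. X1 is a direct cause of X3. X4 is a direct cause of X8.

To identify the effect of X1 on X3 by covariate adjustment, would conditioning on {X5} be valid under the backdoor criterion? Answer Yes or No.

No

Backdoor paths from X1 to X3 (paths whose first edge points into X1):
  P1: X1 <- X8 -> X3
  P2: X1 <- X5 -> X3
Condition 1 (no descendant of X1 in the set): holds — descendants of X1 are {X3}; none are in {X5}.
Condition 2 (every backdoor path blocked by {X5}):
  P1: open — no interior node is in the conditioning set.
  P2: blocked at fork node X5 ∈ conditioning set.
{X5} does not satisfy the backdoor criterion.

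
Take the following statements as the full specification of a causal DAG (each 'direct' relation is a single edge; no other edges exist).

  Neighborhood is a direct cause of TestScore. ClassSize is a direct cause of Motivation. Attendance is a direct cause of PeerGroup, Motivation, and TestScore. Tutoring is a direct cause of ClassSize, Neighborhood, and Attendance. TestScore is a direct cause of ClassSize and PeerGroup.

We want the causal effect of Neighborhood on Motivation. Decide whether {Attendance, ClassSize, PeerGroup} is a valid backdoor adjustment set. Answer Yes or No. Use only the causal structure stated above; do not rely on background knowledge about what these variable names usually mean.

Backdoor paths from Neighborhood to Motivation (paths whose first edge points into Neighborhood):
  P1: Neighborhood <- Tutoring -> Attendance -> TestScore -> ClassSize -> Motivation
  P2: Neighborhood <- Tutoring -> Attendance -> PeerGroup <- TestScore -> ClassSize -> Motivation
  P3: Neighborhood <- Tutoring -> Attendance -> Motivation
  P4: Neighborhood <- Tutoring -> ClassSize <- TestScore <- Attendance -> Motivation
  P5: Neighborhood <- Tutoring -> ClassSize <- TestScore -> PeerGroup <- Attendance -> Motivation
  P6: Neighborhood <- Tutoring -> ClassSize -> Motivation
Condition 1 (no descendant of Neighborhood in the set): FAILS — ClassSize and PeerGroup are descendants of Neighborhood.
Condition 2 (every backdoor path blocked by {Attendance, ClassSize, PeerGroup}):
  P1: blocked at chain node Attendance ∈ conditioning set.
  P2: blocked at chain node Attendance ∈ conditioning set.
  P3: blocked at chain node Attendance ∈ conditioning set.
  P4: blocked at fork node Attendance ∈ conditioning set.
  P5: blocked at fork node Attendance ∈ conditioning set.
  P6: blocked at chain node ClassSize ∈ conditioning set.
{Attendance, ClassSize, PeerGroup} does not satisfy the backdoor criterion.

No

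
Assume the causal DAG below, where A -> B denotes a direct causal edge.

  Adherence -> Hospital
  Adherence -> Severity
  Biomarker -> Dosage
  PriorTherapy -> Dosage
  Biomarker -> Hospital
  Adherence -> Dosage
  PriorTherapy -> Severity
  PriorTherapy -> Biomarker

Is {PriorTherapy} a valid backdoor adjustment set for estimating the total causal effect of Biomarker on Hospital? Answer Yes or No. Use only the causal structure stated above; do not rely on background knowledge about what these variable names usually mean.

Yes

Backdoor paths from Biomarker to Hospital (paths whose first edge points into Biomarker):
  P1: Biomarker <- PriorTherapy -> Dosage <- Adherence -> Hospital
  P2: Biomarker <- PriorTherapy -> Severity <- Adherence -> Hospital
Condition 1 (no descendant of Biomarker in the set): holds — descendants of Biomarker are {Dosage, Hospital}; none are in {PriorTherapy}.
Condition 2 (every backdoor path blocked by {PriorTherapy}):
  P1: blocked at fork node PriorTherapy ∈ conditioning set.
  P2: blocked at fork node PriorTherapy ∈ conditioning set.
{PriorTherapy} satisfies the backdoor criterion.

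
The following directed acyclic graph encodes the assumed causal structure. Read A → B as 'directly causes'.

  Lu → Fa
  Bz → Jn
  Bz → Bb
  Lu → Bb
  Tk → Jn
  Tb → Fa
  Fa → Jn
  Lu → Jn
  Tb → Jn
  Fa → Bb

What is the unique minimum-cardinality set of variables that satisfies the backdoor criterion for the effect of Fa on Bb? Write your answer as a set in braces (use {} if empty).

Variables eligible for adjustment (non-descendants of Fa, excluding Fa and Bb): {Bz, Lu, Tb, Tk}.
Backdoor paths from Fa to Bb:
  P1: Fa <- Lu -> Bb
  P2: Fa <- Lu -> Jn <- Bz -> Bb
  P3: Fa <- Tb -> Jn <- Bz -> Bb
  P4: Fa <- Tb -> Jn <- Lu -> Bb
The empty set is not sufficient: P1 (Fa <- Lu -> Bb) has no collider blocking it and no conditioned non-collider, so it is open.
Try {Lu}:
  P1: blocked at fork node Lu ∈ conditioning set.
  P2: blocked at fork node Lu ∈ conditioning set.
  P3: blocked at collider Jn (neither it nor any descendant is in the conditioning set).
  P4: blocked at collider Jn (neither it nor any descendant is in the conditioning set).
{Lu} contains no descendant of Fa and blocks every backdoor path.
No other singleton works — e.g. {Tk} leaves P1 open — so {Lu} is the unique smallest valid adjustment set.

{Lu}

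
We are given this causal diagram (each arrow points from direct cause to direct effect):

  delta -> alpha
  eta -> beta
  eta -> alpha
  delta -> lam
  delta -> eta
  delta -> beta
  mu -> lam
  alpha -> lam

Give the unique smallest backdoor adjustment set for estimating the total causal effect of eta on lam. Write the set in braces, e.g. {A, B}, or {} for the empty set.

Variables eligible for adjustment (non-descendants of eta, excluding eta and lam): {delta, mu}.
Backdoor paths from eta to lam:
  P1: eta <- delta -> alpha -> lam
  P2: eta <- delta -> lam
The empty set is not sufficient: P1 (eta <- delta -> alpha -> lam) has no collider blocking it and no conditioned non-collider, so it is open.
Try {delta}:
  P1: blocked at fork node delta ∈ conditioning set.
  P2: blocked at fork node delta ∈ conditioning set.
{delta} contains no descendant of eta and blocks every backdoor path.
No other singleton works — e.g. {mu} leaves P1 open — so {delta} is the unique smallest valid adjustment set.

{delta}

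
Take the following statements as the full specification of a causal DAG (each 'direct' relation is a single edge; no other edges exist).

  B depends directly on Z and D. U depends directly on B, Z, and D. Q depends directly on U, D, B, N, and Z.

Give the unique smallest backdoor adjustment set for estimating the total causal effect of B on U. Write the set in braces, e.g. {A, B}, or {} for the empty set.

{D, Z}

Variables eligible for adjustment (non-descendants of B, excluding B and U): {D, N, Z}.
Backdoor paths from B to U:
  P1: B <- D -> U
  P2: B <- D -> Q <- Z -> U
  P3: B <- D -> Q <- U
  P4: B <- Z -> U
  P5: B <- Z -> Q <- D -> U
  P6: B <- Z -> Q <- U
The empty set is not sufficient: P1 (B <- D -> U) has no collider blocking it and no conditioned non-collider, so it is open.
Try {D, Z}:
  P1: blocked at fork node D ∈ conditioning set.
  P2: blocked at fork node D ∈ conditioning set.
  P3: blocked at fork node D ∈ conditioning set.
  P4: blocked at fork node Z ∈ conditioning set.
  P5: blocked at fork node Z ∈ conditioning set.
  P6: blocked at fork node Z ∈ conditioning set.
{D, Z} contains no descendant of B and blocks every backdoor path.
Every element of {D, Z} is needed (dropping D leaves P1 open; dropping Z leaves P4 open), so no proper subset is valid.
Among all size-2 subsets of the eligible variables, only {D, Z} blocks every backdoor path, so it is the unique smallest valid adjustment set.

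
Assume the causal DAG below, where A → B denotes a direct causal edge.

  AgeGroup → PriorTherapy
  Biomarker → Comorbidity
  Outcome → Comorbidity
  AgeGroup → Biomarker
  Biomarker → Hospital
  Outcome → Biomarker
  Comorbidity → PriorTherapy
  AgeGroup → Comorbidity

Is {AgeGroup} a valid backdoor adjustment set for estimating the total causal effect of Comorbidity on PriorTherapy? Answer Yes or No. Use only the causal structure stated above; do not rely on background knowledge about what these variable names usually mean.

Yes

Backdoor paths from Comorbidity to PriorTherapy (paths whose first edge points into Comorbidity):
  P1: Comorbidity <- AgeGroup -> PriorTherapy
  P2: Comorbidity <- Outcome -> Biomarker <- AgeGroup -> PriorTherapy
  P3: Comorbidity <- Biomarker <- AgeGroup -> PriorTherapy
Condition 1 (no descendant of Comorbidity in the set): holds — descendants of Comorbidity are {PriorTherapy}; none are in {AgeGroup}.
Condition 2 (every backdoor path blocked by {AgeGroup}):
  P1: blocked at fork node AgeGroup ∈ conditioning set.
  P2: blocked at collider Biomarker (neither it nor any descendant is in the conditioning set).
  P3: blocked at fork node AgeGroup ∈ conditioning set.
{AgeGroup} satisfies the backdoor criterion.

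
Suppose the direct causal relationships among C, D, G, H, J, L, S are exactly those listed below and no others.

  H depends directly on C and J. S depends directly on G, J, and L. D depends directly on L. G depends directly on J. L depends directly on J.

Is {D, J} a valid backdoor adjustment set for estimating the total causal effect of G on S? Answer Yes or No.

Backdoor paths from G to S (paths whose first edge points into G):
  P1: G <- J -> L -> S
  P2: G <- J -> S
Condition 1 (no descendant of G in the set): holds — descendants of G are {S}; none are in {D, J}.
Condition 2 (every backdoor path blocked by {D, J}):
  P1: blocked at fork node J ∈ conditioning set.
  P2: blocked at fork node J ∈ conditioning set.
{D, J} satisfies the backdoor criterion.

Yes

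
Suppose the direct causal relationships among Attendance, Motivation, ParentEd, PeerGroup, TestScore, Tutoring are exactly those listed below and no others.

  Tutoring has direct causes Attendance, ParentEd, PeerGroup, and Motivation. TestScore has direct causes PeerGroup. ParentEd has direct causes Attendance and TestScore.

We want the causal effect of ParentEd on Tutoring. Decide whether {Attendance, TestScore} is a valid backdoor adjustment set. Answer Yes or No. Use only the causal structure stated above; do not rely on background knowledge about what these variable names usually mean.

Yes

Backdoor paths from ParentEd to Tutoring (paths whose first edge points into ParentEd):
  P1: ParentEd <- TestScore <- PeerGroup -> Tutoring
  P2: ParentEd <- Attendance -> Tutoring
Condition 1 (no descendant of ParentEd in the set): holds — descendants of ParentEd are {Tutoring}; none are in {Attendance, TestScore}.
Condition 2 (every backdoor path blocked by {Attendance, TestScore}):
  P1: blocked at chain node TestScore ∈ conditioning set.
  P2: blocked at fork node Attendance ∈ conditioning set.
{Attendance, TestScore} satisfies the backdoor criterion.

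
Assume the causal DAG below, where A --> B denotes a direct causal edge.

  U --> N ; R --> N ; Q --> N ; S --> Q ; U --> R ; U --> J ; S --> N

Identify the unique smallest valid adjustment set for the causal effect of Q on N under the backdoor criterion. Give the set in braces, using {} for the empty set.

{S}

Variables eligible for adjustment (non-descendants of Q, excluding Q and N): {J, R, S, U}.
Backdoor paths from Q to N:
  P1: Q <- S -> N
The empty set is not sufficient: P1 (Q <- S -> N) has no collider blocking it and no conditioned non-collider, so it is open.
Try {S}:
  P1: blocked at fork node S ∈ conditioning set.
{S} contains no descendant of Q and blocks every backdoor path.
No other singleton works — e.g. {U} leaves P1 open — so {S} is the unique smallest valid adjustment set.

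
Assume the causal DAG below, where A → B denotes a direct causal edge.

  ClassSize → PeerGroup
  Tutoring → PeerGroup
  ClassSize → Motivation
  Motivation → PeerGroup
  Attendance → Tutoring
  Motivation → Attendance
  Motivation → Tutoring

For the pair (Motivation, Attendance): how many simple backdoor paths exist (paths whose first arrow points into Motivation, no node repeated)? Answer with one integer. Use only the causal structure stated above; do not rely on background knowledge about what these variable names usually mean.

A backdoor path from Motivation to Attendance is any simple undirected path whose first edge points into Motivation (i.e. leaves Motivation via a parent).
Parents of Motivation: {ClassSize}.
Enumerating:
  P1: Motivation <- ClassSize -> PeerGroup <- Tutoring <- Attendance
That exhausts the simple backdoor paths. Count: 1.

1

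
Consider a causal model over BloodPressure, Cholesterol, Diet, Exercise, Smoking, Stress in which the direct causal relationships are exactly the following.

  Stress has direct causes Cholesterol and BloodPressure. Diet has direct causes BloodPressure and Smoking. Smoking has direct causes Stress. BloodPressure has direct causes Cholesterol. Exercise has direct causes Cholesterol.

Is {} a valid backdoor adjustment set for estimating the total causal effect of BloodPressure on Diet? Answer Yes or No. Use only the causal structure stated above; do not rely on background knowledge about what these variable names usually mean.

No

Backdoor paths from BloodPressure to Diet (paths whose first edge points into BloodPressure):
  P1: BloodPressure <- Cholesterol -> Stress -> Smoking -> Diet
Condition 1 (no descendant of BloodPressure in the set): holds — descendants of BloodPressure are {Diet, Smoking, Stress}; none are in {}.
Condition 2 (every backdoor path blocked by {}):
  P1: open — no interior node is in the conditioning set.
{} does not satisfy the backdoor criterion.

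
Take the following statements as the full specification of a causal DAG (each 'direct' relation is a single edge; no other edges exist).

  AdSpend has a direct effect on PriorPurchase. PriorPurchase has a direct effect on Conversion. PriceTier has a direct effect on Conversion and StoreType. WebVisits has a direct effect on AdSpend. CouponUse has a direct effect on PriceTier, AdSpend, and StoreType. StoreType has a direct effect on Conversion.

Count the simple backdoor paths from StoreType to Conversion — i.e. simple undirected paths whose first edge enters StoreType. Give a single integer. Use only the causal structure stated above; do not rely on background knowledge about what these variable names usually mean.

A backdoor path from StoreType to Conversion is any simple undirected path whose first edge points into StoreType (i.e. leaves StoreType via a parent).
Parents of StoreType: {CouponUse, PriceTier}.
Enumerating:
  P1: StoreType <- CouponUse -> AdSpend -> PriorPurchase -> Conversion
  P2: StoreType <- CouponUse -> PriceTier -> Conversion
  P3: StoreType <- PriceTier <- CouponUse -> AdSpend -> PriorPurchase -> Conversion
  P4: StoreType <- PriceTier -> Conversion
That exhausts the simple backdoor paths. Count: 4.

4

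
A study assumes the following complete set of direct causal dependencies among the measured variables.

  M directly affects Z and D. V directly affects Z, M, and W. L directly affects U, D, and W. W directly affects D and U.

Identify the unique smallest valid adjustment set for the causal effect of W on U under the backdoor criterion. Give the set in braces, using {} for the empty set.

Variables eligible for adjustment (non-descendants of W, excluding W and U): {L, M, V, Z}.
Backdoor paths from W to U:
  P1: W <- V -> M -> D <- L -> U
  P2: W <- V -> Z <- M -> D <- L -> U
  P3: W <- L -> U
The empty set is not sufficient: P3 (W <- L -> U) has no collider blocking it and no conditioned non-collider, so it is open.
Try {L}:
  P1: blocked at collider D (neither it nor any descendant is in the conditioning set).
  P2: blocked at collider Z (neither it nor any descendant is in the conditioning set).
  P3: blocked at fork node L ∈ conditioning set.
{L} contains no descendant of W and blocks every backdoor path.
No other singleton works — e.g. {V} leaves P3 open — so {L} is the unique smallest valid adjustment set.

{L}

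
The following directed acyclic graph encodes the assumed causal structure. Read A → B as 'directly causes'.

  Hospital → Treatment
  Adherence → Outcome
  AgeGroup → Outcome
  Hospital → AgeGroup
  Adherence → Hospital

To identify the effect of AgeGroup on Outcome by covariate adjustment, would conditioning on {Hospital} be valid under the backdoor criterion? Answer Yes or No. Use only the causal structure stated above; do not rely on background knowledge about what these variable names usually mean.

Yes

Backdoor paths from AgeGroup to Outcome (paths whose first edge points into AgeGroup):
  P1: AgeGroup <- Hospital <- Adherence -> Outcome
Condition 1 (no descendant of AgeGroup in the set): holds — descendants of AgeGroup are {Outcome}; none are in {Hospital}.
Condition 2 (every backdoor path blocked by {Hospital}):
  P1: blocked at chain node Hospital ∈ conditioning set.
{Hospital} satisfies the backdoor criterion.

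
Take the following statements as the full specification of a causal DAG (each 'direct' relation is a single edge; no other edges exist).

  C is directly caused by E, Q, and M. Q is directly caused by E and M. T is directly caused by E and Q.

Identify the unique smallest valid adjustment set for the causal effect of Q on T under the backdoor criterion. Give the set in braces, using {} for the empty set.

Variables eligible for adjustment (non-descendants of Q, excluding Q and T): {E, M}.
Backdoor paths from Q to T:
  P1: Q <- E -> T
  P2: Q <- M -> C <- E -> T
The empty set is not sufficient: P1 (Q <- E -> T) has no collider blocking it and no conditioned non-collider, so it is open.
Try {E}:
  P1: blocked at fork node E ∈ conditioning set.
  P2: blocked at collider C (neither it nor any descendant is in the conditioning set).
{E} contains no descendant of Q and blocks every backdoor path.
No other singleton works — e.g. {M} leaves P1 open — so {E} is the unique smallest valid adjustment set.

{E}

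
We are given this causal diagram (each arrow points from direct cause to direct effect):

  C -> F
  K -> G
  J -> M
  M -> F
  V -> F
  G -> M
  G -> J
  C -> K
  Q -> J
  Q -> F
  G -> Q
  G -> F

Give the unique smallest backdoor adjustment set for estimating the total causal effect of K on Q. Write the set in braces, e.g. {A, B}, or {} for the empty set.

{}

Variables eligible for adjustment (non-descendants of K, excluding K and Q): {C, V}.
Backdoor paths from K to Q:
  P1: K <- C -> F <- G -> Q
  P2: K <- C -> F <- G -> J <- Q
  P3: K <- C -> F <- G -> M <- J <- Q
  P4: K <- C -> F <- Q
  P5: K <- C -> F <- M <- G -> Q
  P6: K <- C -> F <- M <- G -> J <- Q
  P7: K <- C -> F <- M <- J <- G -> Q
  P8: K <- C -> F <- M <- J <- Q
Each backdoor path contains an unconditioned collider, so every path is already blocked with the empty conditioning set:
  P1: blocked at collider F (neither it nor any descendant is in the conditioning set).
  P2: blocked at collider F (neither it nor any descendant is in the conditioning set).
  P3: blocked at collider F (neither it nor any descendant is in the conditioning set).
  P4: blocked at collider F (neither it nor any descendant is in the conditioning set).
  P5: blocked at collider F (neither it nor any descendant is in the conditioning set).
  P6: blocked at collider F (neither it nor any descendant is in the conditioning set).
  P7: blocked at collider F (neither it nor any descendant is in the conditioning set).
  P8: blocked at collider F (neither it nor any descendant is in the conditioning set).
The empty set is therefore the unique smallest valid set.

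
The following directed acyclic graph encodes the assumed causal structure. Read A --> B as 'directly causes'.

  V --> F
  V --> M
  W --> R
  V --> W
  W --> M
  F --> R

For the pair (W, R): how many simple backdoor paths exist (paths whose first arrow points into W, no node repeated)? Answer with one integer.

1

A backdoor path from W to R is any simple undirected path whose first edge points into W (i.e. leaves W via a parent).
Parents of W: {V}.
Enumerating:
  P1: W <- V -> F -> R
That exhausts the simple backdoor paths. Count: 1.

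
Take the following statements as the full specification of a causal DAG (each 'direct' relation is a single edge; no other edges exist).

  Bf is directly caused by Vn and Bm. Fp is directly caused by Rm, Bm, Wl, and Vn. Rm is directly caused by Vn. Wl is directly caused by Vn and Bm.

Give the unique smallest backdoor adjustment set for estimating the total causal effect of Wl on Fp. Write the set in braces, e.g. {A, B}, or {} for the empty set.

Variables eligible for adjustment (non-descendants of Wl, excluding Wl and Fp): {Bf, Bm, Rm, Vn}.
Backdoor paths from Wl to Fp:
  P1: Wl <- Bm -> Bf <- Vn -> Rm -> Fp
  P2: Wl <- Bm -> Bf <- Vn -> Fp
  P3: Wl <- Bm -> Fp
  P4: Wl <- Vn -> Bf <- Bm -> Fp
  P5: Wl <- Vn -> Rm -> Fp
  P6: Wl <- Vn -> Fp
The empty set is not sufficient: P3 (Wl <- Bm -> Fp) has no collider blocking it and no conditioned non-collider, so it is open.
Try {Bm, Vn}:
  P1: blocked at fork node Bm ∈ conditioning set.
  P2: blocked at fork node Bm ∈ conditioning set.
  P3: blocked at fork node Bm ∈ conditioning set.
  P4: blocked at fork node Vn ∈ conditioning set.
  P5: blocked at fork node Vn ∈ conditioning set.
  P6: blocked at fork node Vn ∈ conditioning set.
{Bm, Vn} contains no descendant of Wl and blocks every backdoor path.
Every element of {Bm, Vn} is needed (dropping Bm leaves P3 open; dropping Vn leaves P5 open), so no proper subset is valid.
Among all size-2 subsets of the eligible variables, only {Bm, Vn} blocks every backdoor path, so it is the unique smallest valid adjustment set.

{Bm, Vn}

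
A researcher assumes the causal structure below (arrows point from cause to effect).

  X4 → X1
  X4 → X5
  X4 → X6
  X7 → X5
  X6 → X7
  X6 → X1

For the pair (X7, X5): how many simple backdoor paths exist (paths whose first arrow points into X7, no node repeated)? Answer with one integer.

A backdoor path from X7 to X5 is any simple undirected path whose first edge points into X7 (i.e. leaves X7 via a parent).
Parents of X7: {X6}.
Enumerating:
  P1: X7 <- X6 <- X4 -> X5
  P2: X7 <- X6 -> X1 <- X4 -> X5
That exhausts the simple backdoor paths. Count: 2.

2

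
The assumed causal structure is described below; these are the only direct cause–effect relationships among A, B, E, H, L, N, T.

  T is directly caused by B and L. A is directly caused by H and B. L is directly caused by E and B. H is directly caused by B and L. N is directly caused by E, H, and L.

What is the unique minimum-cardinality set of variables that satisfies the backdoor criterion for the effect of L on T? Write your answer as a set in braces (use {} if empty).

{B}

Variables eligible for adjustment (non-descendants of L, excluding L and T): {B, E}.
Backdoor paths from L to T:
  P1: L <- E -> N <- H <- B -> T
  P2: L <- E -> N <- H -> A <- B -> T
  P3: L <- B -> T
The empty set is not sufficient: P3 (L <- B -> T) has no collider blocking it and no conditioned non-collider, so it is open.
Try {B}:
  P1: blocked at collider N (neither it nor any descendant is in the conditioning set).
  P2: blocked at collider N (neither it nor any descendant is in the conditioning set).
  P3: blocked at fork node B ∈ conditioning set.
{B} contains no descendant of L and blocks every backdoor path.
No other singleton works — e.g. {E} leaves P3 open — so {B} is the unique smallest valid adjustment set.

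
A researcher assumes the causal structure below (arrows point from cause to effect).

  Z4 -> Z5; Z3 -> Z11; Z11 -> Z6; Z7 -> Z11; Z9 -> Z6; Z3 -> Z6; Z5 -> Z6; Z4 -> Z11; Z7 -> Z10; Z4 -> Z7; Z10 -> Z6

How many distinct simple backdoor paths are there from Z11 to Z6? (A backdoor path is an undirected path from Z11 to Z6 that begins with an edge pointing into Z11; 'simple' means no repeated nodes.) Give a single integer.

5

A backdoor path from Z11 to Z6 is any simple undirected path whose first edge points into Z11 (i.e. leaves Z11 via a parent).
Parents of Z11: {Z3, Z4, Z7}.
Enumerating:
  P1: Z11 <- Z3 -> Z6
  P2: Z11 <- Z4 -> Z7 -> Z10 -> Z6
  P3: Z11 <- Z4 -> Z5 -> Z6
  P4: Z11 <- Z7 <- Z4 -> Z5 -> Z6
  P5: Z11 <- Z7 -> Z10 -> Z6
That exhausts the simple backdoor paths. Count: 5.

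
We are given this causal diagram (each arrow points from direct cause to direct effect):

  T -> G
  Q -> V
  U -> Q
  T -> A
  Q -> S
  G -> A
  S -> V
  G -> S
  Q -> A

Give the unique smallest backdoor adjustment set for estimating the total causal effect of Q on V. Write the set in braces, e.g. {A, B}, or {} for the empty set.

{}

Variables eligible for adjustment (non-descendants of Q, excluding Q and V): {G, T, U}.
Backdoor paths from Q to V:
  (none)
With no backdoor paths the empty set already satisfies the criterion, and it is trivially minimal.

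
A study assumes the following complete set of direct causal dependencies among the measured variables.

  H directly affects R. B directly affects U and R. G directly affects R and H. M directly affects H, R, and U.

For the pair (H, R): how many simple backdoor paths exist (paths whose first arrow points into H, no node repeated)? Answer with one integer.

A backdoor path from H to R is any simple undirected path whose first edge points into H (i.e. leaves H via a parent).
Parents of H: {G, M}.
Enumerating:
  P1: H <- G -> R
  P2: H <- M -> U <- B -> R
  P3: H <- M -> R
That exhausts the simple backdoor paths. Count: 3.

3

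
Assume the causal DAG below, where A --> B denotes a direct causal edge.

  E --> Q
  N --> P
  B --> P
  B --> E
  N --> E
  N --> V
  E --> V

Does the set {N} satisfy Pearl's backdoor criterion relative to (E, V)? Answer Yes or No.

Backdoor paths from E to V (paths whose first edge points into E):
  P1: E <- N -> V
  P2: E <- B -> P <- N -> V
Condition 1 (no descendant of E in the set): holds — descendants of E are {Q, V}; none are in {N}.
Condition 2 (every backdoor path blocked by {N}):
  P1: blocked at fork node N ∈ conditioning set.
  P2: blocked at collider P (neither it nor any descendant is in the conditioning set).
{N} satisfies the backdoor criterion.

Yes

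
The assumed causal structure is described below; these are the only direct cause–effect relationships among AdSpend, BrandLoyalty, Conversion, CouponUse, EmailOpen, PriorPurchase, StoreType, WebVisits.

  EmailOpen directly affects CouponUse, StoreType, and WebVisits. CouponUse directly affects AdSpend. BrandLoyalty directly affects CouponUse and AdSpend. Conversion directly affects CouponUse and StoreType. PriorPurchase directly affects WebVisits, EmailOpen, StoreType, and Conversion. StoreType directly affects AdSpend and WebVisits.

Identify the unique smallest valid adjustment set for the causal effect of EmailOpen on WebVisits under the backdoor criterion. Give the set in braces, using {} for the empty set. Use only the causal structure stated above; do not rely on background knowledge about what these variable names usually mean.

{PriorPurchase}

Variables eligible for adjustment (non-descendants of EmailOpen, excluding EmailOpen and WebVisits): {BrandLoyalty, Conversion, PriorPurchase}.
Backdoor paths from EmailOpen to WebVisits:
  P1: EmailOpen <- PriorPurchase -> Conversion -> StoreType -> WebVisits
  P2: EmailOpen <- PriorPurchase -> Conversion -> CouponUse <- BrandLoyalty -> AdSpend <- StoreType -> WebVisits
  P3: EmailOpen <- PriorPurchase -> Conversion -> CouponUse -> AdSpend <- StoreType -> WebVisits
  P4: EmailOpen <- PriorPurchase -> StoreType -> WebVisits
  P5: EmailOpen <- PriorPurchase -> WebVisits
The empty set is not sufficient: P1 (EmailOpen <- PriorPurchase -> Conversion -> StoreType -> WebVisits) has no collider blocking it and no conditioned non-collider, so it is open.
Try {PriorPurchase}:
  P1: blocked at fork node PriorPurchase ∈ conditioning set.
  P2: blocked at fork node PriorPurchase ∈ conditioning set.
  P3: blocked at fork node PriorPurchase ∈ conditioning set.
  P4: blocked at fork node PriorPurchase ∈ conditioning set.
  P5: blocked at fork node PriorPurchase ∈ conditioning set.
{PriorPurchase} contains no descendant of EmailOpen and blocks every backdoor path.
No other singleton works — e.g. {Conversion} leaves P4 open — so {PriorPurchase} is the unique smallest valid adjustment set.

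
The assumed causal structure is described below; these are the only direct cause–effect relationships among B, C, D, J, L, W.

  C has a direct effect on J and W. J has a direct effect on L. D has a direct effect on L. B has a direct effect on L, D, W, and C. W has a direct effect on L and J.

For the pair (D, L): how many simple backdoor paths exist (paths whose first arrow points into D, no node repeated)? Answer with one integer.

8

A backdoor path from D to L is any simple undirected path whose first edge points into D (i.e. leaves D via a parent).
Parents of D: {B}.
Enumerating:
  P1: D <- B -> C -> W -> J -> L
  P2: D <- B -> C -> W -> L
  P3: D <- B -> C -> J <- W -> L
  P4: D <- B -> C -> J -> L
  P5: D <- B -> W <- C -> J -> L
  P6: D <- B -> W -> J -> L
  P7: D <- B -> W -> L
  P8: D <- B -> L
That exhausts the simple backdoor paths. Count: 8.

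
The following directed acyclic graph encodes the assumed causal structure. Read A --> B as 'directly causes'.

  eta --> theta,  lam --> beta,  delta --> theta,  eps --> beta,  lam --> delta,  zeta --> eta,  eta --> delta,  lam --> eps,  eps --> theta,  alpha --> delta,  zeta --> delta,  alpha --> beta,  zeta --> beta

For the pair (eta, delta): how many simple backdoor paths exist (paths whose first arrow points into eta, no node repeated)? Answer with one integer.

6

A backdoor path from eta to delta is any simple undirected path whose first edge points into eta (i.e. leaves eta via a parent).
Parents of eta: {zeta}.
Enumerating:
  P1: eta <- zeta -> delta
  P2: eta <- zeta -> beta <- lam -> eps -> theta <- delta
  P3: eta <- zeta -> beta <- lam -> delta
  P4: eta <- zeta -> beta <- alpha -> delta
  P5: eta <- zeta -> beta <- eps <- lam -> delta
  P6: eta <- zeta -> beta <- eps -> theta <- delta
That exhausts the simple backdoor paths. Count: 6.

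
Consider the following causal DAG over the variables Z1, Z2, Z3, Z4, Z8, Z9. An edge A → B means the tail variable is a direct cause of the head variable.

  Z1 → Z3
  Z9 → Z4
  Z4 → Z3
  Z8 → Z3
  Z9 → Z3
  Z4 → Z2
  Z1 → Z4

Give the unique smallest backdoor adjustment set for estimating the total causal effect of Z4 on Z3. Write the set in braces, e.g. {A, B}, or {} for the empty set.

Variables eligible for adjustment (non-descendants of Z4, excluding Z4 and Z3): {Z1, Z8, Z9}.
Backdoor paths from Z4 to Z3:
  P1: Z4 <- Z9 -> Z3
  P2: Z4 <- Z1 -> Z3
The empty set is not sufficient: P1 (Z4 <- Z9 -> Z3) has no collider blocking it and no conditioned non-collider, so it is open.
Try {Z1, Z9}:
  P1: blocked at fork node Z9 ∈ conditioning set.
  P2: blocked at fork node Z1 ∈ conditioning set.
{Z1, Z9} contains no descendant of Z4 and blocks every backdoor path.
Every element of {Z1, Z9} is needed (dropping Z1 leaves P2 open; dropping Z9 leaves P1 open), so no proper subset is valid.
Among all size-2 subsets of the eligible variables, only {Z1, Z9} blocks every backdoor path, so it is the unique smallest valid adjustment set.

{Z1, Z9}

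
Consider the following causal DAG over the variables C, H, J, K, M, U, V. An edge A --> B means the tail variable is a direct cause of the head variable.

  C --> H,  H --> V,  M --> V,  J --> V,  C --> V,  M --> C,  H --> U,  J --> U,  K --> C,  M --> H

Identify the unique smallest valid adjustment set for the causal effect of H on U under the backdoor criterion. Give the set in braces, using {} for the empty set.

Variables eligible for adjustment (non-descendants of H, excluding H and U): {C, J, K, M}.
Backdoor paths from H to U:
  P1: H <- M -> C -> V <- J -> U
  P2: H <- M -> V <- J -> U
  P3: H <- C <- M -> V <- J -> U
  P4: H <- C -> V <- J -> U
Each backdoor path contains an unconditioned collider, so every path is already blocked with the empty conditioning set:
  P1: blocked at collider V (neither it nor any descendant is in the conditioning set).
  P2: blocked at collider V (neither it nor any descendant is in the conditioning set).
  P3: blocked at collider V (neither it nor any descendant is in the conditioning set).
  P4: blocked at collider V (neither it nor any descendant is in the conditioning set).
The empty set is therefore the unique smallest valid set.

{}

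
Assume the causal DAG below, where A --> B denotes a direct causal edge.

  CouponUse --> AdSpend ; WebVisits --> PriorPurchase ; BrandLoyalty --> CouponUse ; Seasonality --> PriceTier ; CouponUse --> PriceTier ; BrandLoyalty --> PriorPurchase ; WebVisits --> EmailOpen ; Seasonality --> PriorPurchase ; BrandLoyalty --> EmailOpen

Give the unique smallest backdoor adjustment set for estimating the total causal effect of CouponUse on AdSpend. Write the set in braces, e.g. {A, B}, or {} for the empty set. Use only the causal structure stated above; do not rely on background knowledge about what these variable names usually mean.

Variables eligible for adjustment (non-descendants of CouponUse, excluding CouponUse and AdSpend): {BrandLoyalty, EmailOpen, PriorPurchase, Seasonality, WebVisits}.
Backdoor paths from CouponUse to AdSpend:
  (none)
With no backdoor paths the empty set already satisfies the criterion, and it is trivially minimal.

{}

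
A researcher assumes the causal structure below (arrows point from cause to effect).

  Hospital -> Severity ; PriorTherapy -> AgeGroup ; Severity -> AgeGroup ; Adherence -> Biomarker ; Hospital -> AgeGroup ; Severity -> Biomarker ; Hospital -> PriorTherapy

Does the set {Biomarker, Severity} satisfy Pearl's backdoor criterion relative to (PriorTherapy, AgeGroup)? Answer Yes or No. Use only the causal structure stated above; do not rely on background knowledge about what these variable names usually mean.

No

Backdoor paths from PriorTherapy to AgeGroup (paths whose first edge points into PriorTherapy):
  P1: PriorTherapy <- Hospital -> Severity -> AgeGroup
  P2: PriorTherapy <- Hospital -> AgeGroup
Condition 1 (no descendant of PriorTherapy in the set): holds — descendants of PriorTherapy are {AgeGroup}; none are in {Biomarker, Severity}.
Condition 2 (every backdoor path blocked by {Biomarker, Severity}):
  P1: blocked at chain node Severity ∈ conditioning set.
  P2: open — no interior node is in the conditioning set.
{Biomarker, Severity} does not satisfy the backdoor criterion.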